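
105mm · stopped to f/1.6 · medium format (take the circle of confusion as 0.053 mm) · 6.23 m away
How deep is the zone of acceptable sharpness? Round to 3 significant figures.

0.588 m

Hyperfocal distance H = f²/(N·c) + f = 105²/(1.6 × 0.053) + 105 = 11025/0.0848 + 105 ≈ 130116.8 mm ≈ 130.1 m.
Near limit Dn = s·(H − f)/(H + s − 2f) = 6230 × (130116.8 − 105) / (130116.8 + 6230 − 2 × 105) = 6230 × 130011.8 / 136136.8 ≈ 5949.70 mm.
Far limit Df = s·(H − f)/(H − s) = 6230 × (130116.8 − 105) / (130116.8 − 6230) = 6230 × 130011.8 / 123886.8 ≈ 6538.01 mm.
Depth of field = Df − Dn = 6538.01 − 5949.70 ≈ 588.31 mm ≈ 0.588 m.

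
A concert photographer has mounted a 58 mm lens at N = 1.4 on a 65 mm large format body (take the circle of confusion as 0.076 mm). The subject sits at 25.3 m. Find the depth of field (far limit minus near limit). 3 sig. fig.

111 m

Hyperfocal distance H = f²/(N·c) + f = 58²/(1.4 × 0.076) + 58 = 3364/0.1064 + 58 ≈ 31674.5 mm ≈ 31.67 m.
Near limit Dn = s·(H − f)/(H + s − 2f) = 25300 × (31674.5 − 58) / (31674.5 + 25300 − 2 × 58) = 25300 × 31616.5 / 56858.5 ≈ 14068 mm.
Far limit Df = s·(H − f)/(H − s) = 25300 × (31674.5 − 58) / (31674.5 − 25300) = 25300 × 31616.5 / 6374.5 ≈ 125483 mm.
Depth of field = Df − Dn = 125483 − 14068 ≈ 111415 mm ≈ 111 m.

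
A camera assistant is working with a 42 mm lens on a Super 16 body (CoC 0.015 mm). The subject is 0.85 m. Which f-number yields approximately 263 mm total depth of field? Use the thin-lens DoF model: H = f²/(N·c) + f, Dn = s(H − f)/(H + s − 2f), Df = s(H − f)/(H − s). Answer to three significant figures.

f/22

Write h = H − f = f²/(N·c). The thin-lens limits are Dn = s·h/(h + (s−f)) and Df = s·h/(h − (s−f)), so DoF = Df − Dn = 2·s·(s−f)·h / (h² − (s−f)²).
That is a quadratic in h: DoF·h² − 2·s·(s−f)·h − DoF·(s−f)² = 0 ⇒ h = (s−f)·(s + √(s² + DoF²)) / DoF = 808 × (850 + √(850² + 263²)) / 263 = 808 × (850 + 889.758) / 263 ≈ 5345.0 mm.
Then N = f²/(c·h) = 42² / (0.015 × 5345.0) = 1764 / 80.174 ≈ 22.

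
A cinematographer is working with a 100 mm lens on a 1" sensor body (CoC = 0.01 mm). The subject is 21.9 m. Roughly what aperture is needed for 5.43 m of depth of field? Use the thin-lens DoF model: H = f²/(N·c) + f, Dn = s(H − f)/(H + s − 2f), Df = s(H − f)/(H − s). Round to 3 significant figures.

Write h = H − f = f²/(N·c). The thin-lens limits are Dn = s·h/(h + (s−f)) and Df = s·h/(h − (s−f)), so DoF = Df − Dn = 2·s·(s−f)·h / (h² − (s−f)²).
That is a quadratic in h: DoF·h² − 2·s·(s−f)·h − DoF·(s−f)² = 0 ⇒ h = (s−f)·(s + √(s² + DoF²)) / DoF = 21800 × (21900 + √(21900² + 5430²)) / 5430 = 21800 × (21900 + 22563.1) / 5430 ≈ 178508 mm.
Then N = f²/(c·h) = 100² / (0.01 × 178508) = 10000 / 1785.1 ≈ 5.60.

f/5.60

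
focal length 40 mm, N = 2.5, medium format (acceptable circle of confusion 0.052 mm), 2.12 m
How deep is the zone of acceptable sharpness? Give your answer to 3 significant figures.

0.738 m

Hyperfocal distance H = f²/(N·c) + f = 40²/(2.5 × 0.052) + 40 = 1600/0.13 + 40 ≈ 12347.7 mm ≈ 12.35 m.
Near limit Dn = s·(H − f)/(H + s − 2f) = 2120 × (12347.7 − 40) / (12347.7 + 2120 − 2 × 40) = 2120 × 12307.7 / 14387.7 ≈ 1813.52 mm.
Far limit Df = s·(H − f)/(H − s) = 2120 × (12347.7 − 40) / (12347.7 − 2120) = 2120 × 12307.7 / 10227.7 ≈ 2551.14 mm.
Depth of field = Df − Dn = 2551.14 − 1813.52 ≈ 737.62 mm ≈ 0.738 m.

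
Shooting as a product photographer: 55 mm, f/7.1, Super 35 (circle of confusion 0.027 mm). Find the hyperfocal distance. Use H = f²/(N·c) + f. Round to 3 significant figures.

Hyperfocal distance H = f²/(N·c) + f = 55²/(7.1 × 0.027) + 55 = 3025/0.1917 + 55 ≈ 15834.9 mm ≈ 15.8 m.

15.8 m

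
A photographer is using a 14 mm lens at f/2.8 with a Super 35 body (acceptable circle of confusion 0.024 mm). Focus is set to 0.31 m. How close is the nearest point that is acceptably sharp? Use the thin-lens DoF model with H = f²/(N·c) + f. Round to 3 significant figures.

281 mm

Hyperfocal distance H = f²/(N·c) + f = 14²/(2.8 × 0.024) + 14 = 196/0.0672 + 14 ≈ 2930.7 mm ≈ 2.931 m.
Near limit Dn = s·(H − f)/(H + s − 2f) = 310 × (2930.7 − 14) / (2930.7 + 310 − 2 × 14) = 310 × 2916.7 / 3212.7 ≈ 281.44 mm.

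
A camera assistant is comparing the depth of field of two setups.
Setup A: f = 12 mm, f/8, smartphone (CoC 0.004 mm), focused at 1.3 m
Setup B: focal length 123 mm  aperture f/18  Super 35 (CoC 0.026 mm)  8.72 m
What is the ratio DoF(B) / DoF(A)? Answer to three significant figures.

Setup A: H = 12²/(8×0.004) + 12 ≈ 4512.0 mm; DoF = Df − Dn = 1821.30 − 1010.71 ≈ 810.59 mm.
Setup B: H = 123²/(18×0.026) + 123 ≈ 32449.9 mm; DoF = Df − Dn = 11879.1 − 6888.2 ≈ 4990.9 mm.
Ratio = 4990.9 / 810.59 ≈ 6.16.

6.16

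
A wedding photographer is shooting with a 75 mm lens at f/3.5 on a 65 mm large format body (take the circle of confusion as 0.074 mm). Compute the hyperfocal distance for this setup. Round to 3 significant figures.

21.8 m

Hyperfocal distance H = f²/(N·c) + f = 75²/(3.5 × 0.074) + 75 = 5625/0.259 + 75 ≈ 21793.1 mm ≈ 21.8 m.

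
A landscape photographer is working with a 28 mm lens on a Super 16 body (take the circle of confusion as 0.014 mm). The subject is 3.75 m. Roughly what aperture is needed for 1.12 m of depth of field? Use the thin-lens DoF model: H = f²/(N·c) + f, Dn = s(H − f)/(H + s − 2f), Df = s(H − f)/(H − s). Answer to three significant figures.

f/2.20

Write h = H − f = f²/(N·c). The thin-lens limits are Dn = s·h/(h + (s−f)) and Df = s·h/(h − (s−f)), so DoF = Df − Dn = 2·s·(s−f)·h / (h² − (s−f)²).
That is a quadratic in h: DoF·h² − 2·s·(s−f)·h − DoF·(s−f)² = 0 ⇒ h = (s−f)·(s + √(s² + DoF²)) / DoF = 3722 × (3750 + √(3750² + 1120²)) / 1120 = 3722 × (3750 + 3913.68) / 1120 ≈ 25468 mm.
Then N = f²/(c·h) = 28² / (0.014 × 25468) = 784 / 356.55 ≈ 2.20.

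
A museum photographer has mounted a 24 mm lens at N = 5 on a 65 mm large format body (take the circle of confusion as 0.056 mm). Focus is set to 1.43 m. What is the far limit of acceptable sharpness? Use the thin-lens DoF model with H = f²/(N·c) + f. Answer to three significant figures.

Hyperfocal distance H = f²/(N·c) + f = 24²/(5 × 0.056) + 24 = 576/0.28 + 24 ≈ 2081.1 mm ≈ 2.081 m.
Far limit Df = s·(H − f)/(H − s) = 1430 × (2081.1 − 24) / (2081.1 − 1430) = 1430 × 2057.1 / 651.1 ≈ 4517.8 mm ≈ 4.52 m.

4.52 m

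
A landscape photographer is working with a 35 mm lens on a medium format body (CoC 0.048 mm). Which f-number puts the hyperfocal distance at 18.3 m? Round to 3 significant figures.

Rearrange H = f²/(N·c) + f for N: N = f² / ((H − f)·c).
N = 35² / ((18300 − 35) × 0.048) = 1225 / 876.7 ≈ 1.40.

f/1.40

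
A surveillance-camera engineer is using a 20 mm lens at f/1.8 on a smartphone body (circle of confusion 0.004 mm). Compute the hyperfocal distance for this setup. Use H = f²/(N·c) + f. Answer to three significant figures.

55.6 m

Hyperfocal distance H = f²/(N·c) + f = 20²/(1.8 × 0.004) + 20 = 400/0.0072 + 20 ≈ 55575.6 mm ≈ 55.6 m.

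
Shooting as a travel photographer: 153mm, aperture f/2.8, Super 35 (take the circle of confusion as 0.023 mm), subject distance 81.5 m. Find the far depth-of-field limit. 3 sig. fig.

105 m

Hyperfocal distance H = f²/(N·c) + f = 153²/(2.8 × 0.023) + 153 = 23409/0.0644 + 153 ≈ 363646.8 mm ≈ 363.6 m.
Far limit Df = s·(H − f)/(H − s) = 81500 × (363646.8 − 153) / (363646.8 − 81500) = 81500 × 363493.8 / 282146.8 ≈ 104998 mm ≈ 105 m.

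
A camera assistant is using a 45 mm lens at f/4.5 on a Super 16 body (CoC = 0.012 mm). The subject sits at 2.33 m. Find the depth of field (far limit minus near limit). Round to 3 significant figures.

Hyperfocal distance H = f²/(N·c) + f = 45²/(4.5 × 0.012) + 45 = 2025/0.054 + 45 ≈ 37545.0 mm ≈ 37.55 m.
Near limit Dn = s·(H − f)/(H + s − 2f) = 2330 × (37545.0 − 45) / (37545.0 + 2330 − 2 × 45) = 2330 × 37500.0 / 39785.0 ≈ 2196.18 mm.
Far limit Df = s·(H − f)/(H − s) = 2330 × (37545.0 − 45) / (37545.0 − 2330) = 2330 × 37500.0 / 35215.0 ≈ 2481.19 mm.
Depth of field = Df − Dn = 2481.19 − 2196.18 ≈ 285.01 mm.

285 mm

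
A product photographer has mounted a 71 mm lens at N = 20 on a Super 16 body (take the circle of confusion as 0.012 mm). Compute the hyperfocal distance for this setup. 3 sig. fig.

Hyperfocal distance H = f²/(N·c) + f = 71²/(20 × 0.012) + 71 = 5041/0.24 + 71 ≈ 21075.2 mm ≈ 21.1 m.

21.1 m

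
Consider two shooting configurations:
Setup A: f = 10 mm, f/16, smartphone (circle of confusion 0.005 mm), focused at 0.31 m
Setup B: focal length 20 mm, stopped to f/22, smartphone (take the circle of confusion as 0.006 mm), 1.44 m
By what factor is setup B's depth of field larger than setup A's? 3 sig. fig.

11.0

Setup A: H = 10²/(16×0.005) + 10 ≈ 1260.0 mm; DoF = Df − Dn = 407.89 − 250.00 ≈ 157.89 mm.
Setup B: H = 20²/(22×0.006) + 20 ≈ 3050.3 mm; DoF = Df − Dn = 2709.8 − 980.5 ≈ 1729.3 mm.
Ratio = 1729.3 / 157.89 ≈ 11.0.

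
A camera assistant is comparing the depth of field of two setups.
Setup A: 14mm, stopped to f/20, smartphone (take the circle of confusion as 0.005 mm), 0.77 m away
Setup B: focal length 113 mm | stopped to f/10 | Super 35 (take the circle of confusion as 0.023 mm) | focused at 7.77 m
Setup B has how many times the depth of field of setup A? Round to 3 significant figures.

3.13

Setup A: H = 14²/(20×0.005) + 14 ≈ 1974.0 mm; DoF = Df − Dn = 1253.49 − 555.67 ≈ 697.82 mm.
Setup B: H = 113²/(10×0.023) + 113 ≈ 55630.4 mm; DoF = Df − Dn = 9013.1 − 6828.2 ≈ 2184.9 mm.
Ratio = 2184.9 / 697.82 ≈ 3.13.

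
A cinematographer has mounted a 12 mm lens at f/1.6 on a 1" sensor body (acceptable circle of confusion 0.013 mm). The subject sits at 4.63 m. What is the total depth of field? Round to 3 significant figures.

Hyperfocal distance H = f²/(N·c) + f = 12²/(1.6 × 0.013) + 12 = 144/0.0208 + 12 ≈ 6935.1 mm ≈ 6.935 m.
Near limit Dn = s·(H − f)/(H + s − 2f) = 4630 × (6935.1 − 12) / (6935.1 + 4630 − 2 × 12) = 4630 × 6923.1 / 11541.1 ≈ 2777 mm.
Far limit Df = s·(H − f)/(H − s) = 4630 × (6935.1 − 12) / (6935.1 − 4630) = 4630 × 6923.1 / 2305.1 ≈ 13906 mm.
Depth of field = Df − Dn = 13906 − 2777 ≈ 11129 mm ≈ 11.1 m.

11.1 m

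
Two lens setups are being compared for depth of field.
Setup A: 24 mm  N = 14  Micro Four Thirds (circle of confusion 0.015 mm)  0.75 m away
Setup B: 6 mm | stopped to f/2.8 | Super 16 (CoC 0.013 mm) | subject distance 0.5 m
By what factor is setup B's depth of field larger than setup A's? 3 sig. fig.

Setup A: H = 24²/(14×0.015) + 24 ≈ 2766.9 mm; DoF = Df − Dn = 1019.97 − 593.03 ≈ 426.94 mm.
Setup B: H = 6²/(2.8×0.013) + 6 ≈ 995.0 mm; DoF = Df − Dn = 998.98 − 333.45 ≈ 665.53 mm.
Ratio = 665.53 / 426.94 ≈ 1.56.

1.56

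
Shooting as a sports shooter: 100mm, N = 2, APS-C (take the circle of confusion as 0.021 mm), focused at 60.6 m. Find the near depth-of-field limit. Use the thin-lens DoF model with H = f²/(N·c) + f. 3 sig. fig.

Hyperfocal distance H = f²/(N·c) + f = 100²/(2 × 0.021) + 100 = 10000/0.042 + 100 ≈ 238195.2 mm ≈ 238.2 m.
Near limit Dn = s·(H − f)/(H + s − 2f) = 60600 × (238195.2 − 100) / (238195.2 + 60600 − 2 × 100) = 60600 × 238095.2 / 298595.2 ≈ 48322 mm ≈ 48.3 m.

48.3 m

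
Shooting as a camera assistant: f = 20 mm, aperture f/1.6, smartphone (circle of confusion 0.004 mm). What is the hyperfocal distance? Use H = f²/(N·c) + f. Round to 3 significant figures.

62.5 m

Hyperfocal distance H = f²/(N·c) + f = 20²/(1.6 × 0.004) + 20 = 400/0.0064 + 20 ≈ 62520.0 mm ≈ 62.5 m.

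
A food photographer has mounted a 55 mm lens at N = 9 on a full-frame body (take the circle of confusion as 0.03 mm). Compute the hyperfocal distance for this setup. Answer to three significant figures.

Hyperfocal distance H = f²/(N·c) + f = 55²/(9 × 0.03) + 55 = 3025/0.27 + 55 ≈ 11258.7 mm ≈ 11.3 m.

11.3 m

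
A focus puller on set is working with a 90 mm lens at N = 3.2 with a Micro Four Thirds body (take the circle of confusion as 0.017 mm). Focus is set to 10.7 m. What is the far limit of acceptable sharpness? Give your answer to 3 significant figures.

11.5 m

Hyperfocal distance H = f²/(N·c) + f = 90²/(3.2 × 0.017) + 90 = 8100/0.0544 + 90 ≈ 148987.1 mm ≈ 149.0 m.
Far limit Df = s·(H − f)/(H − s) = 10700 × (148987.1 − 90) / (148987.1 − 10700) = 10700 × 148897.1 / 138287.1 ≈ 11521 mm ≈ 11.5 m.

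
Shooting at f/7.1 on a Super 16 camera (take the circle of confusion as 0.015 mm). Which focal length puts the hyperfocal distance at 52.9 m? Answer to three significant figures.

From H = f²/(N·c) + f, with f ≪ H: f ≈ √(H·N·c) = √(52900 × 7.1 × 0.015) = √5633.8 ≈ 75.06 mm.
Exact: f² + N·c·f − N·c·H = 0 ⇒ f = (−N·c + √((N·c)² + 4·N·c·H))/2 = (−0.1065 + √22535)/2 ≈ 75.006 mm ≈ 75.0 mm.

75.0 mm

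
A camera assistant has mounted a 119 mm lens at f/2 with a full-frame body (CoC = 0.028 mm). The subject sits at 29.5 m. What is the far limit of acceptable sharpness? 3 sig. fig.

33.4 m

Hyperfocal distance H = f²/(N·c) + f = 119²/(2 × 0.028) + 119 = 14161/0.056 + 119 ≈ 252994.0 mm ≈ 253.0 m.
Far limit Df = s·(H − f)/(H − s) = 29500 × (252994.0 − 119) / (252994.0 − 29500) = 29500 × 252875.0 / 223494.0 ≈ 33378 mm ≈ 33.4 m.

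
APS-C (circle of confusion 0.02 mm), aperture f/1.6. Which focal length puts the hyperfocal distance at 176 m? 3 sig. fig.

75.0 mm

From H = f²/(N·c) + f, with f ≪ H: f ≈ √(H·N·c) = √(176000 × 1.6 × 0.02) = √5632.0 ≈ 75.05 mm.
Exact: f² + N·c·f − N·c·H = 0 ⇒ f = (−N·c + √((N·c)² + 4·N·c·H))/2 = (−0.032 + √22528)/2 ≈ 75.031 mm ≈ 75.0 mm.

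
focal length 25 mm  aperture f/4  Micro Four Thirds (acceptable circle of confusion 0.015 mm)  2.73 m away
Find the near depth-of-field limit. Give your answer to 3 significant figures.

Hyperfocal distance H = f²/(N·c) + f = 25²/(4 × 0.015) + 25 = 625/0.06 + 25 ≈ 10441.7 mm ≈ 10.44 m.
Near limit Dn = s·(H − f)/(H + s − 2f) = 2730 × (10441.7 − 25) / (10441.7 + 2730 − 2 × 25) = 2730 × 10416.7 / 13121.7 ≈ 2167.2 mm ≈ 2.17 m.

2.17 m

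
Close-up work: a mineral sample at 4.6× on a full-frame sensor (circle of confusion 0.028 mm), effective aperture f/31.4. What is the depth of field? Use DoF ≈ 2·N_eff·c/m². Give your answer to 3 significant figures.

At magnification m, DoF ≈ 2·N_eff·c/m² = 2 × 31.4 × 0.028 / 4.6² = 1.758 / 21.16 ≈ 0.0831 mm.

0.0831 mm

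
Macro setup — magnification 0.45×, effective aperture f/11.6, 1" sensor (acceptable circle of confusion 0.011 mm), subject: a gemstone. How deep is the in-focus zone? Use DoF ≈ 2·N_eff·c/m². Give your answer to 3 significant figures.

At magnification m, DoF ≈ 2·N_eff·c/m² = 2 × 11.6 × 0.011 / 0.45² = 0.2552 / 0.2025 ≈ 1.26 mm.

1.26 mm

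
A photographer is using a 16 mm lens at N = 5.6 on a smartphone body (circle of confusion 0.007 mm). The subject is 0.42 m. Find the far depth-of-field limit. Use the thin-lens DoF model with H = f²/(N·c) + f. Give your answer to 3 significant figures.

448 mm

Hyperfocal distance H = f²/(N·c) + f = 16²/(5.6 × 0.007) + 16 = 256/0.0392 + 16 ≈ 6546.6 mm ≈ 6.547 m.
Far limit Df = s·(H − f)/(H − s) = 420 × (6546.6 − 16) / (6546.6 − 420) = 420 × 6530.6 / 6126.6 ≈ 447.70 mm.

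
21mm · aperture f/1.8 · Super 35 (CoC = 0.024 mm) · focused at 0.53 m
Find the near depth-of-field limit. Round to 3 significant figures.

Hyperfocal distance H = f²/(N·c) + f = 21²/(1.8 × 0.024) + 21 = 441/0.0432 + 21 ≈ 10229.3 mm ≈ 10.23 m.
Near limit Dn = s·(H − f)/(H + s − 2f) = 530 × (10229.3 − 21) / (10229.3 + 530 − 2 × 21) = 530 × 10208.3 / 10717.3 ≈ 504.83 mm ≈ 0.505 m.

0.505 m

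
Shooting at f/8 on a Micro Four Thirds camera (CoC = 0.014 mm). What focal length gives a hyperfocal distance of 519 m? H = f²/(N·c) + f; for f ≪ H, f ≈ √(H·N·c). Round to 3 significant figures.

From H = f²/(N·c) + f, with f ≪ H: f ≈ √(H·N·c) = √(519000 × 8 × 0.014) = √58128 ≈ 241.1 mm.
The +f correction barely moves this — solving exactly, f² + N·c·f − N·c·H = 0 ⇒ f = (−N·c + √((N·c)² + 4·N·c·H))/2 = (−0.112 + √232512)/2 ≈ 241.04 mm, so f ≈ 241 mm.

241 mm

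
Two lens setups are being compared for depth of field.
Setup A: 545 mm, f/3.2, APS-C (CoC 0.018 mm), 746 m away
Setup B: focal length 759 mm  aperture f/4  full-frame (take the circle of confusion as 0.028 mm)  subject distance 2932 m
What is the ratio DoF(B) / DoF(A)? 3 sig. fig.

22.5

Setup A: H = 545²/(3.2×0.018) + 545 ≈ 5157229.0 mm; DoF = Df − Dn = 872067 − 651778 ≈ 220289 mm.
Setup B: H = 759²/(4×0.028) + 759 ≈ 5144339.4 mm; DoF = Df − Dn = 6816756 − 1867655 ≈ 4949101 mm.
Ratio = 4949101 / 220289 ≈ 22.5.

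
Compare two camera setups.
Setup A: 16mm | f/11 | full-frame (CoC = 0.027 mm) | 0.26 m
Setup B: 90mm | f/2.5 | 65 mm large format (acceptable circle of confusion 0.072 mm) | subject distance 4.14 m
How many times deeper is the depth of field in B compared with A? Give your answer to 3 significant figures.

Setup A: H = 16²/(11×0.027) + 16 ≈ 878.0 mm; DoF = Df − Dn = 362.66 − 202.64 ≈ 160.02 mm.
Setup B: H = 90²/(2.5×0.072) + 90 ≈ 45090.0 mm; DoF = Df − Dn = 4549.45 − 3798.17 ≈ 751.28 mm.
Ratio = 751.28 / 160.02 ≈ 4.69.

4.69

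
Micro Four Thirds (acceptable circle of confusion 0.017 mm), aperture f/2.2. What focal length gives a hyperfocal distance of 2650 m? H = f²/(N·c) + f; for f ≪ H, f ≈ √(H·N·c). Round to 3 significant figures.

From H = f²/(N·c) + f, with f ≪ H: f ≈ √(H·N·c) = √(2650000 × 2.2 × 0.017) = √99110 ≈ 314.8 mm.
The +f correction barely moves this — solving exactly, f² + N·c·f − N·c·H = 0 ⇒ f = (−N·c + √((N·c)² + 4·N·c·H))/2 = (−0.0374 + √396440)/2 ≈ 314.80 mm, so f ≈ 315 mm.

315 mm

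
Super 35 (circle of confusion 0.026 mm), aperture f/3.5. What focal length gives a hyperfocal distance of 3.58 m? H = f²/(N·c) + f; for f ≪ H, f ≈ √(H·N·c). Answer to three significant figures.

18.0 mm

From H = f²/(N·c) + f, with f ≪ H: f ≈ √(H·N·c) = √(3580 × 3.5 × 0.026) = √325.78 ≈ 18.05 mm.
Exact: f² + N·c·f − N·c·H = 0 ⇒ f = (−N·c + √((N·c)² + 4·N·c·H))/2 = (−0.091 + √1303.1)/2 ≈ 18.004 mm ≈ 18.0 mm.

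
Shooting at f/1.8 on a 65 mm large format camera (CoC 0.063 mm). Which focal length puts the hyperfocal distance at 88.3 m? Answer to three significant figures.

From H = f²/(N·c) + f, with f ≪ H: f ≈ √(H·N·c) = √(88300 × 1.8 × 0.063) = √10013 ≈ 100.1 mm.
The +f correction barely moves this — solving exactly, f² + N·c·f − N·c·H = 0 ⇒ f = (−N·c + √((N·c)² + 4·N·c·H))/2 = (−0.1134 + √40053)/2 ≈ 100.01 mm, so f ≈ 100 mm.

100 mm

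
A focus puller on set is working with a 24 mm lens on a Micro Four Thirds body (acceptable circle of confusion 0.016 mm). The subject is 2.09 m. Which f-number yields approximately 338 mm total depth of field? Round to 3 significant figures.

Write h = H − f = f²/(N·c). The thin-lens limits are Dn = s·h/(h + (s−f)) and Df = s·h/(h − (s−f)), so DoF = Df − Dn = 2·s·(s−f)·h / (h² − (s−f)²).
That is a quadratic in h: DoF·h² − 2·s·(s−f)·h − DoF·(s−f)² = 0 ⇒ h = (s−f)·(s + √(s² + DoF²)) / DoF = 2066 × (2090 + √(2090² + 338²)) / 338 = 2066 × (2090 + 2117.15) / 338 ≈ 25716 mm.
Then N = f²/(c·h) = 24² / (0.016 × 25716) = 576 / 411.45 ≈ 1.40.

f/1.40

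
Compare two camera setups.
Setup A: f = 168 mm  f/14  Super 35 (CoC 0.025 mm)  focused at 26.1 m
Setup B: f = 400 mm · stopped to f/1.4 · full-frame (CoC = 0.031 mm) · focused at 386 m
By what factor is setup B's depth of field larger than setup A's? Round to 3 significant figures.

Setup A: H = 168²/(14×0.025) + 168 ≈ 80808.0 mm; DoF = Df − Dn = 38472 − 19749 ≈ 18723 mm.
Setup B: H = 400²/(1.4×0.031) + 400 ≈ 3687035.9 mm; DoF = Df − Dn = 431089 − 349450 ≈ 81639 mm.
Ratio = 81639 / 18723 ≈ 4.36.

4.36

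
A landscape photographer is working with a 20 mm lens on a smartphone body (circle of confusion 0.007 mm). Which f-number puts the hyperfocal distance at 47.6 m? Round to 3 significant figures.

f/1.20

Rearrange H = f²/(N·c) + f for N: N = f² / ((H − f)·c).
N = 20² / ((47600 − 20) × 0.007) = 400 / 333.1 ≈ 1.20.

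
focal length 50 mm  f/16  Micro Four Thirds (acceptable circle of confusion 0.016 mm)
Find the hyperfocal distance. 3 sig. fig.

Hyperfocal distance H = f²/(N·c) + f = 50²/(16 × 0.016) + 50 = 2500/0.256 + 50 ≈ 9815.6 mm ≈ 9.82 m.

9.82 m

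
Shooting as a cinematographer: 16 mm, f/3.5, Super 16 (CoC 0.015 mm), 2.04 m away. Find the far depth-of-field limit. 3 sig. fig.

3.49 m

Hyperfocal distance H = f²/(N·c) + f = 16²/(3.5 × 0.015) + 16 = 256/0.0525 + 16 ≈ 4892.2 mm ≈ 4.892 m.
Far limit Df = s·(H − f)/(H − s) = 2040 × (4892.2 − 16) / (4892.2 − 2040) = 2040 × 4876.2 / 2852.2 ≈ 3487.6 mm ≈ 3.49 m.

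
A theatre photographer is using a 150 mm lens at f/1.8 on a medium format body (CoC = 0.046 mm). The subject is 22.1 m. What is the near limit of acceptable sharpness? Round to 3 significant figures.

20.4 m

Hyperfocal distance H = f²/(N·c) + f = 150²/(1.8 × 0.046) + 150 = 22500/0.0828 + 150 ≈ 271889.1 mm ≈ 271.9 m.
Near limit Dn = s·(H − f)/(H + s − 2f) = 22100 × (271889.1 − 150) / (271889.1 + 22100 − 2 × 150) = 22100 × 271739.1 / 293689.1 ≈ 20448 mm ≈ 20.4 m.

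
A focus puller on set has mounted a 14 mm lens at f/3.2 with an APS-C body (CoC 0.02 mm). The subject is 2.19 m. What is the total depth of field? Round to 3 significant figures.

6.29 m

Hyperfocal distance H = f²/(N·c) + f = 14²/(3.2 × 0.02) + 14 = 196/0.064 + 14 ≈ 3076.5 mm ≈ 3.076 m.
Near limit Dn = s·(H − f)/(H + s − 2f) = 2190 × (3076.5 − 14) / (3076.5 + 2190 − 2 × 14) = 2190 × 3062.5 / 5238.5 ≈ 1280.3 mm.
Far limit Df = s·(H − f)/(H − s) = 2190 × (3076.5 − 14) / (3076.5 − 2190) = 2190 × 3062.5 / 886.5 ≈ 7565.6 mm.
Depth of field = Df − Dn = 7565.6 − 1280.3 ≈ 6285.3 mm ≈ 6.29 m.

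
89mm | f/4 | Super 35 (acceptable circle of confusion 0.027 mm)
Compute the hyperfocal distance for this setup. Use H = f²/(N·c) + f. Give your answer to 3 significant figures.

Hyperfocal distance H = f²/(N·c) + f = 89²/(4 × 0.027) + 89 = 7921/0.108 + 89 ≈ 73431.6 mm ≈ 73.4 m.

73.4 m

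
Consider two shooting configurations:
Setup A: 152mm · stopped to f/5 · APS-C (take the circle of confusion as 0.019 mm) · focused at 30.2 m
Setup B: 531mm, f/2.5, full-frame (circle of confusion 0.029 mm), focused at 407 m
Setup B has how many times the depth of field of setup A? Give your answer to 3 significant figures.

Setup A: H = 152²/(5×0.019) + 152 ≈ 243352.0 mm; DoF = Df − Dn = 34457.3 − 26879.0 ≈ 7578.3 mm.
Setup B: H = 531²/(2.5×0.029) + 531 ≈ 3889648.2 mm; DoF = Df − Dn = 454502 − 368488 ≈ 86014 mm.
Ratio = 86014 / 7578.3 ≈ 11.4.

11.4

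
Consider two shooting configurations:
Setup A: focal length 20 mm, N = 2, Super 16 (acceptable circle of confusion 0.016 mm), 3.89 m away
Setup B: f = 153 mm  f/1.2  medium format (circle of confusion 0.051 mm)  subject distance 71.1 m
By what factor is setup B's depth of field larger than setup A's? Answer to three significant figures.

Setup A: H = 20²/(2×0.016) + 20 ≈ 12520.0 mm; DoF = Df − Dn = 5634.4 − 2970.4 ≈ 2664.0 mm.
Setup B: H = 153²/(1.2×0.051) + 153 ≈ 382653.0 mm; DoF = Df − Dn = 87291 − 59976 ≈ 27315 mm.
Ratio = 27315 / 2664.0 ≈ 10.3.

10.3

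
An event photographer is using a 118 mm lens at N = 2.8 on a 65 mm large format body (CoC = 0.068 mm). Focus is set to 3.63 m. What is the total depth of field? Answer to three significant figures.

Hyperfocal distance H = f²/(N·c) + f = 118²/(2.8 × 0.068) + 118 = 13924/0.1904 + 118 ≈ 73248.3 mm ≈ 73.25 m.
Near limit Dn = s·(H − f)/(H + s − 2f) = 3630 × (73248.3 − 118) / (73248.3 + 3630 − 2 × 118) = 3630 × 73130.3 / 76642.3 ≈ 3463.66 mm.
Far limit Df = s·(H − f)/(H − s) = 3630 × (73248.3 − 118) / (73248.3 − 3630) = 3630 × 73130.3 / 69618.3 ≈ 3813.12 mm.
Depth of field = Df − Dn = 3813.12 − 3463.66 ≈ 349.46 mm.

349 mm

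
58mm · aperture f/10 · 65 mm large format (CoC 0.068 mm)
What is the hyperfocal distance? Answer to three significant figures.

5.01 m

Hyperfocal distance H = f²/(N·c) + f = 58²/(10 × 0.068) + 58 = 3364/0.68 + 58 ≈ 5005.1 mm ≈ 5.01 m.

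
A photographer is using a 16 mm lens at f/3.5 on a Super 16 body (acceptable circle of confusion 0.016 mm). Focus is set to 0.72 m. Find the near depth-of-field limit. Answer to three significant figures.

Hyperfocal distance H = f²/(N·c) + f = 16²/(3.5 × 0.016) + 16 = 256/0.056 + 16 ≈ 4587.4 mm ≈ 4.587 m.
Near limit Dn = s·(H − f)/(H + s − 2f) = 720 × (4587.4 − 16) / (4587.4 + 720 − 2 × 16) = 720 × 4571.4 / 5275.4 ≈ 623.92 mm ≈ 0.624 m.

0.624 m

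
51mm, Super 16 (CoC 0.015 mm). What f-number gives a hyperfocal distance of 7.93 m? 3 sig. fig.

Rearrange H = f²/(N·c) + f for N: N = f² / ((H − f)·c).
N = 51² / ((7930 − 51) × 0.015) = 2601 / 118.2 ≈ 22.

f/22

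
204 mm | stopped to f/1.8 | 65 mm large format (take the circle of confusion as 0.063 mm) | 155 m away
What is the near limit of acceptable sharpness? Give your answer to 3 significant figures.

Hyperfocal distance H = f²/(N·c) + f = 204²/(1.8 × 0.063) + 204 = 41616/0.1134 + 204 ≈ 367188.1 mm ≈ 367.2 m.
Near limit Dn = s·(H − f)/(H + s − 2f) = 155000 × (367188.1 − 204) / (367188.1 + 155000 − 2 × 204) = 155000 × 366984.1 / 521780.1 ≈ 109016 mm ≈ 109 m.

109 m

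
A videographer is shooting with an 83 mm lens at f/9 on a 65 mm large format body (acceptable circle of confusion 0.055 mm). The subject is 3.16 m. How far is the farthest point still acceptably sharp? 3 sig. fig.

Hyperfocal distance H = f²/(N·c) + f = 83²/(9 × 0.055) + 83 = 6889/0.495 + 83 ≈ 14000.2 mm ≈ 14.00 m.
Far limit Df = s·(H − f)/(H − s) = 3160 × (14000.2 − 83) / (14000.2 − 3160) = 3160 × 13917.2 / 10840.2 ≈ 4057.0 mm ≈ 4.06 m.

4.06 m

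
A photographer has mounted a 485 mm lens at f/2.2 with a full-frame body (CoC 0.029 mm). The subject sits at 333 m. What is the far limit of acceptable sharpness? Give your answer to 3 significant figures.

366 m

Hyperfocal distance H = f²/(N·c) + f = 485²/(2.2 × 0.029) + 485 = 235225/0.0638 + 485 ≈ 3687397.2 mm ≈ 3687 m.
Far limit Df = s·(H − f)/(H − s) = 333000 × (3687397.2 − 485) / (3687397.2 − 333000) = 333000 × 3686912.2 / 3354397.2 ≈ 366010 mm ≈ 366 m.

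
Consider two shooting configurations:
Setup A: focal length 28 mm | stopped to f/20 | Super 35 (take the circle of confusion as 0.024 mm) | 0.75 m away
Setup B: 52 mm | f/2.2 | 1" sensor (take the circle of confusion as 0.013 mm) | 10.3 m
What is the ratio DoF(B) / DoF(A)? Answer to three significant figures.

2.74

Setup A: H = 28²/(20×0.024) + 28 ≈ 1661.3 mm; DoF = Df − Dn = 1344.18 − 520.10 ≈ 824.08 mm.
Setup B: H = 52²/(2.2×0.013) + 52 ≈ 94597.5 mm; DoF = Df − Dn = 11552.2 − 9292.7 ≈ 2259.5 mm.
Ratio = 2259.5 / 824.08 ≈ 2.74.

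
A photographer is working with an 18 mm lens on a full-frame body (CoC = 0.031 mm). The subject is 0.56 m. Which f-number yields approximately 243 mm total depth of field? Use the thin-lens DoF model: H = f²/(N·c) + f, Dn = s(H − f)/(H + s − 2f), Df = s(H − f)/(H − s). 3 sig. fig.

Write h = H − f = f²/(N·c). The thin-lens limits are Dn = s·h/(h + (s−f)) and Df = s·h/(h − (s−f)), so DoF = Df − Dn = 2·s·(s−f)·h / (h² − (s−f)²).
That is a quadratic in h: DoF·h² − 2·s·(s−f)·h − DoF·(s−f)² = 0 ⇒ h = (s−f)·(s + √(s² + DoF²)) / DoF = 542 × (560 + √(560² + 243²)) / 243 = 542 × (560 + 610.450) / 243 ≈ 2610.6 mm.
Then N = f²/(c·h) = 18² / (0.031 × 2610.6) = 324 / 80.930 ≈ 4.

f/4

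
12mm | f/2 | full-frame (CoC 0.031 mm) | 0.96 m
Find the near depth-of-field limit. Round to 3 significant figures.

0.682 m

Hyperfocal distance H = f²/(N·c) + f = 12²/(2 × 0.031) + 12 = 144/0.062 + 12 ≈ 2334.6 mm ≈ 2.335 m.
Near limit Dn = s·(H − f)/(H + s − 2f) = 960 × (2334.6 − 12) / (2334.6 + 960 − 2 × 12) = 960 × 2322.6 / 3270.6 ≈ 681.74 mm ≈ 0.682 m.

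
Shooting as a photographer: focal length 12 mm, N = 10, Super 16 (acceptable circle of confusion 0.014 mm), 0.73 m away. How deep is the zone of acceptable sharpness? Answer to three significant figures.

Hyperfocal distance H = f²/(N·c) + f = 12²/(10 × 0.014) + 12 = 144/0.14 + 12 ≈ 1040.6 mm ≈ 1.041 m.
Near limit Dn = s·(H − f)/(H + s − 2f) = 730 × (1040.6 − 12) / (1040.6 + 730 − 2 × 12) = 730 × 1028.6 / 1746.6 ≈ 429.9 mm.
Far limit Df = s·(H − f)/(H − s) = 730 × (1040.6 − 12) / (1040.6 − 730) = 730 × 1028.6 / 310.6 ≈ 2417.7 mm.
Depth of field = Df − Dn = 2417.7 − 429.9 ≈ 1987.8 mm ≈ 1.99 m.

1.99 m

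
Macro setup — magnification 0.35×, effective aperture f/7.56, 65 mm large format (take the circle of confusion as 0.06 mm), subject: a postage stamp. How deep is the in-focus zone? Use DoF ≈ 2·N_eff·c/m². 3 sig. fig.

7.41 mm

At magnification m, DoF ≈ 2·N_eff·c/m² = 2 × 7.56 × 0.06 / 0.35² = 0.9072 / 0.1225 ≈ 7.41 mm.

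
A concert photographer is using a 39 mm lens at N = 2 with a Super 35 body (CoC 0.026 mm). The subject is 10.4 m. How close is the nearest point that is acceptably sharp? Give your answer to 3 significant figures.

7.68 m

Hyperfocal distance H = f²/(N·c) + f = 39²/(2 × 0.026) + 39 = 1521/0.052 + 39 ≈ 29289.0 mm ≈ 29.29 m.
Near limit Dn = s·(H − f)/(H + s − 2f) = 10400 × (29289.0 − 39) / (29289.0 + 10400 − 2 × 39) = 10400 × 29250.0 / 39611.0 ≈ 7679.7 mm ≈ 7.68 m.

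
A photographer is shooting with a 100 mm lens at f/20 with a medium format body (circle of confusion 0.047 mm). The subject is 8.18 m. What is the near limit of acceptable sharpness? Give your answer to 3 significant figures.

4.65 m

Hyperfocal distance H = f²/(N·c) + f = 100²/(20 × 0.047) + 100 = 10000/0.94 + 100 ≈ 10738.3 mm ≈ 10.74 m.
Near limit Dn = s·(H − f)/(H + s − 2f) = 8180 × (10738.3 − 100) / (10738.3 + 8180 − 2 × 100) = 8180 × 10638.3 / 18718.3 ≈ 4649.0 mm ≈ 4.65 m.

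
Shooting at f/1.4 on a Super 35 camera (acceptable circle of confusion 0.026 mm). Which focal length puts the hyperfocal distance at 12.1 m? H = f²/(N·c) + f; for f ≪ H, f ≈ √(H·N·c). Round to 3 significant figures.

21.0 mm

From H = f²/(N·c) + f, with f ≪ H: f ≈ √(H·N·c) = √(12100 × 1.4 × 0.026) = √440.44 ≈ 20.99 mm.
The +f correction barely moves this — solving exactly, f² + N·c·f − N·c·H = 0 ⇒ f = (−N·c + √((N·c)² + 4·N·c·H))/2 = (−0.0364 + √1761.8)/2 ≈ 20.968 mm, so f ≈ 21.0 mm.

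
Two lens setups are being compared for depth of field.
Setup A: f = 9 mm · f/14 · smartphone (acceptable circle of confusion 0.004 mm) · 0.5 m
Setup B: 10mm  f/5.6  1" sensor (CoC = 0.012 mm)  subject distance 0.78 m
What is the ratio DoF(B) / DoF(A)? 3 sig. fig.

2.87

Setup A: H = 9²/(14×0.004) + 9 ≈ 1455.4 mm; DoF = Df − Dn = 756.95 − 373.29 ≈ 383.66 mm.
Setup B: H = 10²/(5.6×0.012) + 10 ≈ 1498.1 mm; DoF = Df − Dn = 1616.4 − 514.0 ≈ 1102.4 mm.
Ratio = 1102.4 / 383.66 ≈ 2.87.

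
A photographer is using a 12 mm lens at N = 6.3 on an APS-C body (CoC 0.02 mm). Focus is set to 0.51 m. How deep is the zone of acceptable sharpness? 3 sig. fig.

0.549 m

Hyperfocal distance H = f²/(N·c) + f = 12²/(6.3 × 0.02) + 12 = 144/0.126 + 12 ≈ 1154.9 mm ≈ 1.155 m.
Near limit Dn = s·(H − f)/(H + s − 2f) = 510 × (1154.9 − 12) / (1154.9 + 510 − 2 × 12) = 510 × 1142.9 / 1640.9 ≈ 355.22 mm.
Far limit Df = s·(H − f)/(H − s) = 510 × (1154.9 − 12) / (1154.9 − 510) = 510 × 1142.9 / 644.9 ≈ 903.85 mm.
Depth of field = Df − Dn = 903.85 − 355.22 ≈ 548.63 mm ≈ 0.549 m.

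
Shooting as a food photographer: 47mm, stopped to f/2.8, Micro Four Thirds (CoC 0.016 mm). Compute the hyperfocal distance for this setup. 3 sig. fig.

Hyperfocal distance H = f²/(N·c) + f = 47²/(2.8 × 0.016) + 47 = 2209/0.0448 + 47 ≈ 49355.0 mm ≈ 49.4 m.

49.4 m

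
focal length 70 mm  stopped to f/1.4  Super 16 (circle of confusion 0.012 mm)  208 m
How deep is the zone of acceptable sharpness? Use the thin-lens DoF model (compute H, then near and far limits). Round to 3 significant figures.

Hyperfocal distance H = f²/(N·c) + f = 70²/(1.4 × 0.012) + 70 = 4900/0.0168 + 70 ≈ 291736.7 mm ≈ 291.7 m.
Near limit Dn = s·(H − f)/(H + s − 2f) = 208000 × (291736.7 − 70) / (291736.7 + 208000 − 2 × 70) = 208000 × 291666.7 / 499596.7 ≈ 121431 mm.
Far limit Df = s·(H − f)/(H − s) = 208000 × (291736.7 − 70) / (291736.7 − 208000) = 208000 × 291666.7 / 83736.7 ≈ 724493 mm.
Depth of field = Df − Dn = 724493 − 121431 ≈ 603062 mm ≈ 603 m.

603 m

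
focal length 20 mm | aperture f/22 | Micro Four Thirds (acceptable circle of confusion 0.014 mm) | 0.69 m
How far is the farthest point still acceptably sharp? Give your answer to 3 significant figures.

1.43 m

Hyperfocal distance H = f²/(N·c) + f = 20²/(22 × 0.014) + 20 = 400/0.308 + 20 ≈ 1318.7 mm ≈ 1.319 m.
Far limit Df = s·(H − f)/(H − s) = 690 × (1318.7 − 20) / (1318.7 − 690) = 690 × 1298.7 / 628.7 ≈ 1425.3 mm ≈ 1.43 m.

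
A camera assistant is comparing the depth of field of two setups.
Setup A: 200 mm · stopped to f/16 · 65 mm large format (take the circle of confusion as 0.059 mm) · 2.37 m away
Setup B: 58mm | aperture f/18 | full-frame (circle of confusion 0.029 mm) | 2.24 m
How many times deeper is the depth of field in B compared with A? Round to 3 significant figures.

Setup A: H = 200²/(16×0.059) + 200 ≈ 42572.9 mm; DoF = Df − Dn = 2497.92 − 2254.54 ≈ 243.38 mm.
Setup B: H = 58²/(18×0.029) + 58 ≈ 6502.4 mm; DoF = Df − Dn = 3386.7 − 1673.4 ≈ 1713.3 mm.
Ratio = 1713.3 / 243.38 ≈ 7.04.

7.04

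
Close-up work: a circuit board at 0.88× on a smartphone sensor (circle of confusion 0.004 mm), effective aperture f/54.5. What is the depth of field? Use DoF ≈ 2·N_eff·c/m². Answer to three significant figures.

At magnification m, DoF ≈ 2·N_eff·c/m² = 2 × 54.5 × 0.004 / 0.88² = 0.436 / 0.7744 ≈ 0.563 mm.

0.563 mm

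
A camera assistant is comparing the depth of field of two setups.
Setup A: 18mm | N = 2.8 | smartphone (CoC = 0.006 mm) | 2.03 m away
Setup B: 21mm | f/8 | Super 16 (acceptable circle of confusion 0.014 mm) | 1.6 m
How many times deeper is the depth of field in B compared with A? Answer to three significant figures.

3.57

Setup A: H = 18²/(2.8×0.006) + 18 ≈ 19303.7 mm; DoF = Df − Dn = 2266.45 − 1838.23 ≈ 428.22 mm.
Setup B: H = 21²/(8×0.014) + 21 ≈ 3958.5 mm; DoF = Df − Dn = 2671.2 − 1142.0 ≈ 1529.2 mm.
Ratio = 1529.2 / 428.22 ≈ 3.57.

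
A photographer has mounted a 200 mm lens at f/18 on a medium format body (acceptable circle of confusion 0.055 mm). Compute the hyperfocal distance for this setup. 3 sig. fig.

40.6 m

Hyperfocal distance H = f²/(N·c) + f = 200²/(18 × 0.055) + 200 = 40000/0.99 + 200 ≈ 40604.0 mm ≈ 40.6 m.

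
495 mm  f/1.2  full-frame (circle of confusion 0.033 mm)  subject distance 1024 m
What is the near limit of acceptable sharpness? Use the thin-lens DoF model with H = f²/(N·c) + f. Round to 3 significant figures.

879 m

Hyperfocal distance H = f²/(N·c) + f = 495²/(1.2 × 0.033) + 495 = 245025/0.0396 + 495 ≈ 6187995.0 mm ≈ 6188 m.
Near limit Dn = s·(H − f)/(H + s − 2f) = 1024000 × (6187995.0 − 495) / (6187995.0 + 1024000 − 2 × 495) = 1024000 × 6187500.0 / 7211005.0 ≈ 878657 mm ≈ 879 m.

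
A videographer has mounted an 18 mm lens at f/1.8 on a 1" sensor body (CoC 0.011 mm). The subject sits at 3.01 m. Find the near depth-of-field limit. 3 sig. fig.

Hyperfocal distance H = f²/(N·c) + f = 18²/(1.8 × 0.011) + 18 = 324/0.0198 + 18 ≈ 16381.6 mm ≈ 16.38 m.
Near limit Dn = s·(H − f)/(H + s − 2f) = 3010 × (16381.6 − 18) / (16381.6 + 3010 − 2 × 18) = 3010 × 16363.6 / 19355.6 ≈ 2544.7 mm ≈ 2.54 m.

2.54 m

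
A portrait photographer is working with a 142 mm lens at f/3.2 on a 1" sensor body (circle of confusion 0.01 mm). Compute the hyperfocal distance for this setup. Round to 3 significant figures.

630 m

Hyperfocal distance H = f²/(N·c) + f = 142²/(3.2 × 0.01) + 142 = 20164/0.032 + 142 ≈ 630267.0 mm ≈ 630 m.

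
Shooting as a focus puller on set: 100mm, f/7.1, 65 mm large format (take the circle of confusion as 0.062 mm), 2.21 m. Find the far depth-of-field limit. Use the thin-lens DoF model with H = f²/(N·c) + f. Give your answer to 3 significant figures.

2.44 m

Hyperfocal distance H = f²/(N·c) + f = 100²/(7.1 × 0.062) + 100 = 10000/0.4402 + 100 ≈ 22816.9 mm ≈ 22.82 m.
Far limit Df = s·(H − f)/(H − s) = 2210 × (22816.9 − 100) / (22816.9 − 2210) = 2210 × 22716.9 / 20606.9 ≈ 2436.3 mm ≈ 2.44 m.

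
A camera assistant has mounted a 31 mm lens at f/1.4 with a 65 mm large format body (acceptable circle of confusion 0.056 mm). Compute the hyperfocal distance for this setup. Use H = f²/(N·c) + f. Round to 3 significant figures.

Hyperfocal distance H = f²/(N·c) + f = 31²/(1.4 × 0.056) + 31 = 961/0.0784 + 31 ≈ 12288.7 mm ≈ 12.3 m.

12.3 m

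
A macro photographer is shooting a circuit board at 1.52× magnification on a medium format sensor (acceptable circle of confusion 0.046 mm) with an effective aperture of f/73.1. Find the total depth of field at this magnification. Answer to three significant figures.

2.91 mm

At magnification m, DoF ≈ 2·N_eff·c/m² = 2 × 73.1 × 0.046 / 1.52² = 6.725 / 2.31 ≈ 2.91 mm.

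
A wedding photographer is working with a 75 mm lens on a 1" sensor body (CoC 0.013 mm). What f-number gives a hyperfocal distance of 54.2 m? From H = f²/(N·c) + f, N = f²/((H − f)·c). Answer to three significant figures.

Rearrange H = f²/(N·c) + f for N: N = f² / ((H − f)·c).
N = 75² / ((54200 − 75) × 0.013) = 5625 / 703.6 ≈ 7.99.

f/7.99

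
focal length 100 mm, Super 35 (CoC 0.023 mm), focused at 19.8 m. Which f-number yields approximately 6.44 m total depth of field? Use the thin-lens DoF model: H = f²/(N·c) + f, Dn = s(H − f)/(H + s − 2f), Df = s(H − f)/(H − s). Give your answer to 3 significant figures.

Write h = H − f = f²/(N·c). The thin-lens limits are Dn = s·h/(h + (s−f)) and Df = s·h/(h − (s−f)), so DoF = Df − Dn = 2·s·(s−f)·h / (h² − (s−f)²).
That is a quadratic in h: DoF·h² − 2·s·(s−f)·h − DoF·(s−f)² = 0 ⇒ h = (s−f)·(s + √(s² + DoF²)) / DoF = 19700 × (19800 + √(19800² + 6440²)) / 6440 = 19700 × (19800 + 20821.0) / 6440 ≈ 124260 mm.
Then N = f²/(c·h) = 100² / (0.023 × 124260) = 10000 / 2858.0 ≈ 3.50.

f/3.50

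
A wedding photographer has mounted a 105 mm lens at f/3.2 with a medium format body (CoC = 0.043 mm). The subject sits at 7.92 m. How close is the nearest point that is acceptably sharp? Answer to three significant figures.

Hyperfocal distance H = f²/(N·c) + f = 105²/(3.2 × 0.043) + 105 = 11025/0.1376 + 105 ≈ 80228.5 mm ≈ 80.23 m.
Near limit Dn = s·(H − f)/(H + s − 2f) = 7920 × (80228.5 − 105) / (80228.5 + 7920 − 2 × 105) = 7920 × 80123.5 / 87938.5 ≈ 7216.2 mm ≈ 7.22 m.

7.22 m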